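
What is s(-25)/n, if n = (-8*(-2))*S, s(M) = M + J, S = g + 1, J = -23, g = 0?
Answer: -3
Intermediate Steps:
S = 1 (S = 0 + 1 = 1)
s(M) = -23 + M (s(M) = M - 23 = -23 + M)
n = 16 (n = -8*(-2)*1 = 16*1 = 16)
s(-25)/n = (-23 - 25)/16 = -48*1/16 = -3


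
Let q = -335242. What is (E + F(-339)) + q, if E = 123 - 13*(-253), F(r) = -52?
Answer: -331882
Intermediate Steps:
E = 3412 (E = 123 + 3289 = 3412)
(E + F(-339)) + q = (3412 - 52) - 335242 = 3360 - 335242 = -331882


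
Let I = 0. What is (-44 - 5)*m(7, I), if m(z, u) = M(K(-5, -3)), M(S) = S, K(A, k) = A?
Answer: 245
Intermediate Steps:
m(z, u) = -5
(-44 - 5)*m(7, I) = (-44 - 5)*(-5) = -49*(-5) = 245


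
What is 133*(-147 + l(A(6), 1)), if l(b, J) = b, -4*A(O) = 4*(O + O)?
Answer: -21147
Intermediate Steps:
A(O) = -2*O (A(O) = -(O + O) = -2*O)
133*(-147 + l(A(6), 1)) = 133*(-147 - 2*6) = 133*(-147 - 12) = 133*(-159) = -21147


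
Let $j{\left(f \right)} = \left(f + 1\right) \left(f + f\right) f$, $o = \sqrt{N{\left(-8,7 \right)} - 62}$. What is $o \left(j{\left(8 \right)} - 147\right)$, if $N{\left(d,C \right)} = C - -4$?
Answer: $1005 i \sqrt{51} \approx 7177.1 i$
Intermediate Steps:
$N{\left(d,C \right)} = 4 + C$ ($N{\left(d,C \right)} = C + 4 = 4 + C$)
$o = i \sqrt{51}$ ($o = \sqrt{\left(4 + 7\right) - 62} = \sqrt{11 - 62} = \sqrt{-51} = i \sqrt{51} \approx 7.1414 i$)
$j{\left(f \right)} = 2 f^{2} \left(1 + f\right)$ ($j{\left(f \right)} = \left(1 + f\right) 2 f f = 2 f \left(1 + f\right) f = 2 f^{2} \left(1 + f\right)$)
$o \left(j{\left(8 \right)} - 147\right) = i \sqrt{51} \left(2 \cdot 8^{2} \left(1 + 8\right) - 147\right) = i \sqrt{51} \left(2 \cdot 64 \cdot 9 - 147\right) = i \sqrt{51} \left(1152 - 147\right) = i \sqrt{51} \cdot 1005 = 1005 i \sqrt{51}$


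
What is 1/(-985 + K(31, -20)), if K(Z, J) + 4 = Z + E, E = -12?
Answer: -1/970 ≈ -0.0010309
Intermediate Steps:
K(Z, J) = -16 + Z (K(Z, J) = -4 + (Z - 12) = -4 + (-12 + Z) = -16 + Z)
1/(-985 + K(31, -20)) = 1/(-985 + (-16 + 31)) = 1/(-985 + 15) = 1/(-970) = -1/970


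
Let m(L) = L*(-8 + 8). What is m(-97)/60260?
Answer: 0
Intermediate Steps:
m(L) = 0 (m(L) = L*0 = 0)
m(-97)/60260 = 0/60260 = 0*(1/60260) = 0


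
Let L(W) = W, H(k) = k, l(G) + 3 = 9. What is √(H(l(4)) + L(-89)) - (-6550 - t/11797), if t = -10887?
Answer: 77259463/11797 + I*√83 ≈ 6549.1 + 9.1104*I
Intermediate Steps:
l(G) = 6 (l(G) = -3 + 9 = 6)
√(H(l(4)) + L(-89)) - (-6550 - t/11797) = √(6 - 89) - (-6550 - (-10887)/11797) = √(-83) - (-6550 - (-10887)/11797) = I*√83 - (-6550 - 1*(-10887/11797)) = I*√83 - (-6550 + 10887/11797) = I*√83 - 1*(-77259463/11797) = I*√83 + 77259463/11797 = 77259463/11797 + I*√83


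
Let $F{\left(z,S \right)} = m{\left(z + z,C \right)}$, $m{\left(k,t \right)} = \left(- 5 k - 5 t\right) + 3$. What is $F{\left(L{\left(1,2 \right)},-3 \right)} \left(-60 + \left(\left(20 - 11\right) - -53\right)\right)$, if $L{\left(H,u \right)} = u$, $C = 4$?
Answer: $-74$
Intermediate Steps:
$m{\left(k,t \right)} = 3 - 5 k - 5 t$
$F{\left(z,S \right)} = -17 - 10 z$ ($F{\left(z,S \right)} = 3 - 5 \left(z + z\right) - 20 = 3 - 5 \cdot 2 z - 20 = 3 - 10 z - 20 = -17 - 10 z$)
$F{\left(L{\left(1,2 \right)},-3 \right)} \left(-60 + \left(\left(20 - 11\right) - -53\right)\right) = \left(-17 - 20\right) \left(-60 + \left(\left(20 - 11\right) - -53\right)\right) = \left(-17 - 20\right) \left(-60 + \left(\left(20 - 11\right) + 53\right)\right) = - 37 \left(-60 + \left(9 + 53\right)\right) = - 37 \left(-60 + 62\right) = \left(-37\right) 2 = -74$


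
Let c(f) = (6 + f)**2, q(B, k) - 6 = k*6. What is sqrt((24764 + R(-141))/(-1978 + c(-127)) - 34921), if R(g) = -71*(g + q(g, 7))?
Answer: 2*I*sqrt(3174172302)/603 ≈ 186.86*I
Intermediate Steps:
q(B, k) = 6 + 6*k (q(B, k) = 6 + k*6 = 6 + 6*k)
R(g) = -3408 - 71*g (R(g) = -71*(g + (6 + 6*7)) = -71*(g + (6 + 42)) = -71*(g + 48) = -71*(48 + g) = -3408 - 71*g)
sqrt((24764 + R(-141))/(-1978 + c(-127)) - 34921) = sqrt((24764 + (-3408 - 71*(-141)))/(-1978 + (6 - 127)**2) - 34921) = sqrt((24764 + (-3408 + 10011))/(-1978 + (-121)**2) - 34921) = sqrt((24764 + 6603)/(-1978 + 14641) - 34921) = sqrt(31367/12663 - 34921) = sqrt(31367*(1/12663) - 34921) = sqrt(4481/1809 - 34921) = sqrt(-63167608/1809) = 2*I*sqrt(3174172302)/603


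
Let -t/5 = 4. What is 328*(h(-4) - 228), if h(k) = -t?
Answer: -68224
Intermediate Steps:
t = -20 (t = -5*4 = -20)
h(k) = 20 (h(k) = -1*(-20) = 20)
328*(h(-4) - 228) = 328*(20 - 228) = 328*(-208) = -68224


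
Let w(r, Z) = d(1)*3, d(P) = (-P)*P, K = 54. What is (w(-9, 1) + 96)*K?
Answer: 5022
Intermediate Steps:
d(P) = -P²
w(r, Z) = -3 (w(r, Z) = -1*1²*3 = -1*1*3 = -1*3 = -3)
(w(-9, 1) + 96)*K = (-3 + 96)*54 = 93*54 = 5022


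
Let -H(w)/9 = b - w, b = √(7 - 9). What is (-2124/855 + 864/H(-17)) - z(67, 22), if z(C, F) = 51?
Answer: (-5081*√2 + 95497*I)/(95*(√2 - 17*I)) ≈ -59.092 + 0.46654*I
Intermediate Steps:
b = I*√2 (b = √(-2) = I*√2 ≈ 1.4142*I)
H(w) = 9*w - 9*I*√2 (H(w) = -9*(I*√2 - w) = -9*(-w + I*√2) = 9*w - 9*I*√2)
(-2124/855 + 864/H(-17)) - z(67, 22) = (-2124/855 + 864/(9*(-17) - 9*I*√2)) - 1*51 = (-2124*1/855 + 864/(-153 - 9*I*√2)) - 51 = (-236/95 + 864/(-153 - 9*I*√2)) - 51 = -5081/95 + 864/(-153 - 9*I*√2)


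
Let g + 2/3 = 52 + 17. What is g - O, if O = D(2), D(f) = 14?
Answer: 163/3 ≈ 54.333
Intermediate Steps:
O = 14
g = 205/3 (g = -2/3 + (52 + 17) = -2/3 + 69 = 205/3 ≈ 68.333)
g - O = 205/3 - 1*14 = 205/3 - 14 = 163/3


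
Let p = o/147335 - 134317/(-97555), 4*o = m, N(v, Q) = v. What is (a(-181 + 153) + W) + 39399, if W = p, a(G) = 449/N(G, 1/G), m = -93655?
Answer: 792511053684228/20122572295 ≈ 39384.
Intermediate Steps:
o = -93655/4 (o = (¼)*(-93655) = -93655/4 ≈ -23414.)
p = 14004373451/11498612740 (p = -93655/4/147335 - 134317/(-97555) = -93655/4*1/147335 - 134317*(-1/97555) = -18731/117868 + 134317/97555 = 14004373451/11498612740 ≈ 1.2179)
a(G) = 449/G
W = 14004373451/11498612740 ≈ 1.2179
(a(-181 + 153) + W) + 39399 = (449/(-181 + 153) + 14004373451/11498612740) + 39399 = (449/(-28) + 14004373451/11498612740) + 39399 = (449*(-1/28) + 14004373451/11498612740) + 39399 = (-449/28 + 14004373451/11498612740) + 39399 = -298172166477/20122572295 + 39399 = 792511053684228/20122572295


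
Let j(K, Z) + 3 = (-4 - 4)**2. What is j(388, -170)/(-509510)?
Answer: -61/509510 ≈ -0.00011972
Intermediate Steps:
j(K, Z) = 61 (j(K, Z) = -3 + (-4 - 4)**2 = -3 + (-8)**2 = -3 + 64 = 61)
j(388, -170)/(-509510) = 61/(-509510) = 61*(-1/509510) = -61/509510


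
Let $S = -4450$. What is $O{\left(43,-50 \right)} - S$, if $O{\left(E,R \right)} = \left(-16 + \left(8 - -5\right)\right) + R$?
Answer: $4397$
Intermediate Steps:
$O{\left(E,R \right)} = -3 + R$ ($O{\left(E,R \right)} = \left(-16 + \left(8 + 5\right)\right) + R = \left(-16 + 13\right) + R = -3 + R$)
$O{\left(43,-50 \right)} - S = \left(-3 - 50\right) - -4450 = -53 + 4450 = 4397$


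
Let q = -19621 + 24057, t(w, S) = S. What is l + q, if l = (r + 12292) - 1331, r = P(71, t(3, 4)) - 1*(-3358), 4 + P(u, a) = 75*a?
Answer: 19051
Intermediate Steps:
P(u, a) = -4 + 75*a
r = 3654 (r = (-4 + 75*4) - 1*(-3358) = (-4 + 300) + 3358 = 296 + 3358 = 3654)
l = 14615 (l = (3654 + 12292) - 1331 = 15946 - 1331 = 14615)
q = 4436
l + q = 14615 + 4436 = 19051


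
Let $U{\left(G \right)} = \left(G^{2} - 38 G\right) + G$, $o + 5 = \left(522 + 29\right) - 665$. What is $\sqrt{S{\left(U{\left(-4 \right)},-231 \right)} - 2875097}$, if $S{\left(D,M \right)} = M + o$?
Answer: $i \sqrt{2875447} \approx 1695.7 i$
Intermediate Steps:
$o = -119$ ($o = -5 + \left(\left(522 + 29\right) - 665\right) = -5 + \left(551 - 665\right) = -5 - 114 = -119$)
$U{\left(G \right)} = G^{2} - 37 G$
$S{\left(D,M \right)} = -119 + M$ ($S{\left(D,M \right)} = M - 119 = -119 + M$)
$\sqrt{S{\left(U{\left(-4 \right)},-231 \right)} - 2875097} = \sqrt{\left(-119 - 231\right) - 2875097} = \sqrt{-350 - 2875097} = \sqrt{-2875447} = i \sqrt{2875447}$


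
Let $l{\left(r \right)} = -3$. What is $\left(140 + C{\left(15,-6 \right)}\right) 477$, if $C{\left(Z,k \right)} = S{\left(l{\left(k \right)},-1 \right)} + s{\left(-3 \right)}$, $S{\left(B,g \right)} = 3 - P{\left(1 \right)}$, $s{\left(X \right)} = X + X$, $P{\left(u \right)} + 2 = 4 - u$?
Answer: $64872$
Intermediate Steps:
$P{\left(u \right)} = 2 - u$ ($P{\left(u \right)} = -2 - \left(-4 + u\right) = 2 - u$)
$s{\left(X \right)} = 2 X$
$S{\left(B,g \right)} = 2$ ($S{\left(B,g \right)} = 3 - \left(2 - 1\right) = 3 - 1 = 2$)
$C{\left(Z,k \right)} = -4$ ($C{\left(Z,k \right)} = 2 + 2 \left(-3\right) = 2 - 6 = -4$)
$\left(140 + C{\left(15,-6 \right)}\right) 477 = \left(140 - 4\right) 477 = 136 \cdot 477 = 64872$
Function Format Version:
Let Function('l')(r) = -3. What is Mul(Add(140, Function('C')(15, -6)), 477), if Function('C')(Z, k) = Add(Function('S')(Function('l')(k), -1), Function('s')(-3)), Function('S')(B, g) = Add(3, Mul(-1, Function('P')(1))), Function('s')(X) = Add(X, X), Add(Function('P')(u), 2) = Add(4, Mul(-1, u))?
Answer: 64872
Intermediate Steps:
Function('P')(u) = Add(2, Mul(-1, u)) (Function('P')(u) = Add(-2, Add(4, Mul(-1, u))) = Add(2, Mul(-1, u)))
Function('s')(X) = Mul(2, X)
Function('S')(B, g) = 2 (Function('S')(B, g) = Add(3, Mul(-1, Add(2, Mul(-1, 1)))) = Add(3, Mul(-1, Add(2, -1))) = Add(3, Mul(-1, 1)) = Add(3, -1) = 2)
Function('C')(Z, k) = -4 (Function('C')(Z, k) = Add(2, Mul(2, -3)) = Add(2, -6) = -4)
Mul(Add(140, Function('C')(15, -6)), 477) = Mul(Add(140, -4), 477) = Mul(136, 477) = 64872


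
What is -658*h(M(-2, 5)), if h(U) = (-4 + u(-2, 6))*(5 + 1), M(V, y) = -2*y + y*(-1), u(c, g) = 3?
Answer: 3948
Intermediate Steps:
M(V, y) = -3*y (M(V, y) = -2*y - y = -3*y)
h(U) = -6 (h(U) = (-4 + 3)*(5 + 1) = -1*6 = -6)
-658*h(M(-2, 5)) = -658*(-6) = 3948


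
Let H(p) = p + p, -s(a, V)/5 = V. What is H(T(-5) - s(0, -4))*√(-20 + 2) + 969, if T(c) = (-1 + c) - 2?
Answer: 969 - 168*I*√2 ≈ 969.0 - 237.59*I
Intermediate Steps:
s(a, V) = -5*V
T(c) = -3 + c
H(p) = 2*p
H(T(-5) - s(0, -4))*√(-20 + 2) + 969 = (2*((-3 - 5) - (-5)*(-4)))*√(-20 + 2) + 969 = (2*(-8 - 1*20))*√(-18) + 969 = (2*(-8 - 20))*(3*I*√2) + 969 = (2*(-28))*(3*I*√2) + 969 = -168*I*√2 + 969 = 969 - 168*I*√2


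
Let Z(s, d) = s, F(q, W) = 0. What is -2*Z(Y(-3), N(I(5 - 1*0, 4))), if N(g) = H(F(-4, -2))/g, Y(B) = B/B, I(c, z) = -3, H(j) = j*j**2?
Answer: -2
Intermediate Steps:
H(j) = j**3
Y(B) = 1
N(g) = 0 (N(g) = 0**3/g = 0/g = 0)
-2*Z(Y(-3), N(I(5 - 1*0, 4))) = -2*1 = -2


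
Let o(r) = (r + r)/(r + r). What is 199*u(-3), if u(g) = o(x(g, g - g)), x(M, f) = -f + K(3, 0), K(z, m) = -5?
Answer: 199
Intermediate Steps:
x(M, f) = -5 - f (x(M, f) = -f - 5 = -5 - f)
o(r) = 1 (o(r) = (2*r)/((2*r)) = (2*r)*(1/(2*r)) = 1)
u(g) = 1
199*u(-3) = 199*1 = 199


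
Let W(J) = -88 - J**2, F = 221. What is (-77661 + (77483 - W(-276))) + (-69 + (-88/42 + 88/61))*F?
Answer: 77747441/1281 ≈ 60693.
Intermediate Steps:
(-77661 + (77483 - W(-276))) + (-69 + (-88/42 + 88/61))*F = (-77661 + (77483 - (-88 - 1*(-276)**2))) + (-69 + (-88/42 + 88/61))*221 = (-77661 + (77483 - (-88 - 1*76176))) + (-69 + (-88*1/42 + 88*(1/61)))*221 = (-77661 + (77483 - (-88 - 76176))) + (-69 + (-44/21 + 88/61))*221 = (-77661 + (77483 - 1*(-76264))) + (-69 - 836/1281)*221 = (-77661 + (77483 + 76264)) - 89225/1281*221 = (-77661 + 153747) - 19718725/1281 = 76086 - 19718725/1281 = 77747441/1281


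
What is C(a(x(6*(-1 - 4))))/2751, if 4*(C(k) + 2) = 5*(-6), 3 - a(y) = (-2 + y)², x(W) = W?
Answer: -19/5502 ≈ -0.0034533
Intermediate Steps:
a(y) = 3 - (-2 + y)²
C(k) = -19/2 (C(k) = -2 + (5*(-6))/4 = -2 + (¼)*(-30) = -2 - 15/2 = -19/2)
C(a(x(6*(-1 - 4))))/2751 = -19/2/2751 = -19/2*1/2751 = -19/5502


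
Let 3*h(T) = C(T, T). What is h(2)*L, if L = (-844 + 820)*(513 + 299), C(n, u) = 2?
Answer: -12992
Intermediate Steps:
h(T) = 2/3 (h(T) = (1/3)*2 = 2/3)
L = -19488 (L = -24*812 = -19488)
h(2)*L = (2/3)*(-19488) = -12992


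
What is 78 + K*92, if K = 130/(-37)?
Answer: -9074/37 ≈ -245.24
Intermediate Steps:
K = -130/37 (K = 130*(-1/37) = -130/37 ≈ -3.5135)
78 + K*92 = 78 - 130/37*92 = 78 - 11960/37 = -9074/37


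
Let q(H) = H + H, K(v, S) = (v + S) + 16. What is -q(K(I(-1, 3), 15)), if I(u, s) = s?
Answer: -68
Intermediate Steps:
K(v, S) = 16 + S + v (K(v, S) = (S + v) + 16 = 16 + S + v)
q(H) = 2*H
-q(K(I(-1, 3), 15)) = -2*(16 + 15 + 3) = -2*34 = -1*68 = -68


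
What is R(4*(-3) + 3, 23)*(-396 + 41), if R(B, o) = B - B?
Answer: 0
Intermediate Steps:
R(B, o) = 0
R(4*(-3) + 3, 23)*(-396 + 41) = 0*(-396 + 41) = 0*(-355) = 0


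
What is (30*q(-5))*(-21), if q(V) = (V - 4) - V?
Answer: 2520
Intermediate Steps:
q(V) = -4 (q(V) = (-4 + V) - V = -4)
(30*q(-5))*(-21) = (30*(-4))*(-21) = -120*(-21) = 2520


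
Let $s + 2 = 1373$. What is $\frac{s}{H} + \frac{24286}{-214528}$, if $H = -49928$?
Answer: $- \frac{94166831}{669434624} \approx -0.14067$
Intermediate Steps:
$s = 1371$ ($s = -2 + 1373 = 1371$)
$\frac{s}{H} + \frac{24286}{-214528} = \frac{1371}{-49928} + \frac{24286}{-214528} = 1371 \left(- \frac{1}{49928}\right) + 24286 \left(- \frac{1}{214528}\right) = - \frac{1371}{49928} - \frac{12143}{107264} = - \frac{94166831}{669434624}$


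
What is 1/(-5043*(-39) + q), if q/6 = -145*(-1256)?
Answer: 1/1289397 ≈ 7.7556e-7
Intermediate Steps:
q = 1092720 (q = 6*(-145*(-1256)) = 6*182120 = 1092720)
1/(-5043*(-39) + q) = 1/(-5043*(-39) + 1092720) = 1/(196677 + 1092720) = 1/1289397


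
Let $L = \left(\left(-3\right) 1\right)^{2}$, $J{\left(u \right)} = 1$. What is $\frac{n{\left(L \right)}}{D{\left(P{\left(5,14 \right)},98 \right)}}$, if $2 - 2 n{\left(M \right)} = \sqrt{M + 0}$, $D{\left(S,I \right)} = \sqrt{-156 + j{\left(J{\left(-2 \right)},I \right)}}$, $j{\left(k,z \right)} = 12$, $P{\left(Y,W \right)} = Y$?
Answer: $\frac{i}{24} \approx 0.041667 i$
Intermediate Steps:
$L = 9$ ($L = \left(-3\right)^{2} = 9$)
$D{\left(S,I \right)} = 12 i$ ($D{\left(S,I \right)} = \sqrt{-156 + 12} = \sqrt{-144} = 12 i$)
$n{\left(M \right)} = 1 - \frac{\sqrt{M}}{2}$ ($n{\left(M \right)} = 1 - \frac{\sqrt{M + 0}}{2} = 1 - \frac{\sqrt{M}}{2}$)
$\frac{n{\left(L \right)}}{D{\left(P{\left(5,14 \right)},98 \right)}} = \frac{1 - \frac{\sqrt{9}}{2}}{12 i} = \left(1 - \frac{3}{2}\right) \left(- \frac{i}{12}\right) = - \frac{\left(- \frac{1}{12}\right) i}{2} = \frac{i}{24}$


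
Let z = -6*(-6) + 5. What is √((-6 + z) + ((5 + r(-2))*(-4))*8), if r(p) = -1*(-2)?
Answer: 3*I*√21 ≈ 13.748*I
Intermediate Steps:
z = 41 (z = 36 + 5 = 41)
r(p) = 2
√((-6 + z) + ((5 + r(-2))*(-4))*8) = √((-6 + 41) + ((5 + 2)*(-4))*8) = √(35 + (7*(-4))*8) = √(35 - 28*8) = √(35 - 224) = √(-189) = 3*I*√21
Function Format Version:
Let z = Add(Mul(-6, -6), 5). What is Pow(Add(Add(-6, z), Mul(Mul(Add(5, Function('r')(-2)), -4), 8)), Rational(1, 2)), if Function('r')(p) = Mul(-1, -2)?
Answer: Mul(3, I, Pow(21, Rational(1, 2))) ≈ Mul(13.748, I)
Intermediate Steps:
z = 41 (z = Add(36, 5) = 41)
Function('r')(p) = 2
Pow(Add(Add(-6, z), Mul(Mul(Add(5, Function('r')(-2)), -4), 8)), Rational(1, 2)) = Pow(Add(Add(-6, 41), Mul(Mul(Add(5, 2), -4), 8)), Rational(1, 2)) = Pow(Add(35, Mul(Mul(7, -4), 8)), Rational(1, 2)) = Pow(Add(35, Mul(-28, 8)), Rational(1, 2)) = Pow(Add(35, -224), Rational(1, 2)) = Pow(-189, Rational(1, 2)) = Mul(3, I, Pow(21, Rational(1, 2)))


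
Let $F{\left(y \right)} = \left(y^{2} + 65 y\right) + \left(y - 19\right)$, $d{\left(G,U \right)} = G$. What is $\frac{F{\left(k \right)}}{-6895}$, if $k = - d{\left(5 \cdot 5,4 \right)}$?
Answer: $\frac{1044}{6895} \approx 0.15141$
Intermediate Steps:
$k = -25$ ($k = - 5 \cdot 5 = \left(-1\right) 25 = -25$)
$F{\left(y \right)} = -19 + y^{2} + 66 y$ ($F{\left(y \right)} = \left(y^{2} + 65 y\right) + \left(-19 + y\right) = -19 + y^{2} + 66 y$)
$\frac{F{\left(k \right)}}{-6895} = \frac{-19 + \left(-25\right)^{2} + 66 \left(-25\right)}{-6895} = \left(-19 + 625 - 1650\right) \left(- \frac{1}{6895}\right) = \left(-1044\right) \left(- \frac{1}{6895}\right) = \frac{1044}{6895}$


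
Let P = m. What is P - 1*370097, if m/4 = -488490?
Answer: -2324057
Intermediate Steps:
m = -1953960 (m = 4*(-488490) = -1953960)
P = -1953960
P - 1*370097 = -1953960 - 1*370097 = -1953960 - 370097 = -2324057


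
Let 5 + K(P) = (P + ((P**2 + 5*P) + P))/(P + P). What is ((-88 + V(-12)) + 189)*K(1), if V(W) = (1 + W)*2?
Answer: -79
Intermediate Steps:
V(W) = 2 + 2*W
K(P) = -5 + (P**2 + 7*P)/(2*P) (K(P) = -5 + (P + ((P**2 + 5*P) + P))/(P + P) = -5 + (P + (P**2 + 6*P))/((2*P)) = -5 + (P**2 + 7*P)*(1/(2*P)) = -5 + (P**2 + 7*P)/(2*P))
((-88 + V(-12)) + 189)*K(1) = ((-88 + (2 + 2*(-12))) + 189)*(-3/2 + (1/2)*1) = ((-88 + (2 - 24)) + 189)*(-3/2 + 1/2) = ((-88 - 22) + 189)*(-1) = (-110 + 189)*(-1) = 79*(-1) = -79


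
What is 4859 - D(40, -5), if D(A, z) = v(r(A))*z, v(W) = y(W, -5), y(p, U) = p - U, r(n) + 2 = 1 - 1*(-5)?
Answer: 4904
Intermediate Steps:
r(n) = 4 (r(n) = -2 + (1 - 1*(-5)) = -2 + (1 + 5) = -2 + 6 = 4)
v(W) = 5 + W (v(W) = W - 1*(-5) = W + 5 = 5 + W)
D(A, z) = 9*z (D(A, z) = (5 + 4)*z = 9*z)
4859 - D(40, -5) = 4859 - 9*(-5) = 4859 - 1*(-45) = 4859 + 45 = 4904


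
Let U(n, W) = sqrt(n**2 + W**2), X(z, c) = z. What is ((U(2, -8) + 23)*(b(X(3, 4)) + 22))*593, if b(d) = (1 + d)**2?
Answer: 518282 + 45068*sqrt(17) ≈ 7.0410e+5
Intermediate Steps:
U(n, W) = sqrt(W**2 + n**2)
((U(2, -8) + 23)*(b(X(3, 4)) + 22))*593 = ((sqrt((-8)**2 + 2**2) + 23)*((1 + 3)**2 + 22))*593 = ((sqrt(64 + 4) + 23)*(4**2 + 22))*593 = ((sqrt(68) + 23)*(16 + 22))*593 = ((2*sqrt(17) + 23)*38)*593 = ((23 + 2*sqrt(17))*38)*593 = (874 + 76*sqrt(17))*593 = 518282 + 45068*sqrt(17)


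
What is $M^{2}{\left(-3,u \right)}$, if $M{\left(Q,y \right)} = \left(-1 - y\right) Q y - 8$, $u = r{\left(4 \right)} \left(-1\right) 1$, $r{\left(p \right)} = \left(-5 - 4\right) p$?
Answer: $15904144$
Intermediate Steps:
$r{\left(p \right)} = - 9 p$
$u = 36$ ($u = \left(-9\right) 4 \left(-1\right) 1 = \left(-36\right) \left(-1\right) 1 = 36 \cdot 1 = 36$)
$M{\left(Q,y \right)} = -8 + Q y \left(-1 - y\right)$ ($M{\left(Q,y \right)} = Q \left(-1 - y\right) y - 8 = Q y \left(-1 - y\right) - 8 = -8 + Q y \left(-1 - y\right)$)
$M^{2}{\left(-3,u \right)} = \left(-8 - \left(-3\right) 36 - - 3 \cdot 36^{2}\right)^{2} = \left(-8 + 108 - \left(-3\right) 1296\right)^{2} = \left(-8 + 108 + 3888\right)^{2} = 3988^{2} = 15904144$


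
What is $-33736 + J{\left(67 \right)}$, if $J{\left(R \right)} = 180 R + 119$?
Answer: $-21557$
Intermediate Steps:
$J{\left(R \right)} = 119 + 180 R$
$-33736 + J{\left(67 \right)} = -33736 + \left(119 + 180 \cdot 67\right) = -33736 + \left(119 + 12060\right) = -33736 + 12179 = -21557$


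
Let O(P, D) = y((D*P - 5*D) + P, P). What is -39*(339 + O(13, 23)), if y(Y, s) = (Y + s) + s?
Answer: -21918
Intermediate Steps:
y(Y, s) = Y + 2*s
O(P, D) = -5*D + 3*P + D*P (O(P, D) = ((D*P - 5*D) + P) + 2*P = ((-5*D + D*P) + P) + 2*P = (P - 5*D + D*P) + 2*P = -5*D + 3*P + D*P)
-39*(339 + O(13, 23)) = -39*(339 + (-5*23 + 3*13 + 23*13)) = -39*(339 + (-115 + 39 + 299)) = -39*(339 + 223) = -39*562 = -21918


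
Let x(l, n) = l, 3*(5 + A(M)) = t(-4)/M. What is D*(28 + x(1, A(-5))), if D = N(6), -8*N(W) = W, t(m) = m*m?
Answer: -87/4 ≈ -21.750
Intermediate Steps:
t(m) = m²
N(W) = -W/8
D = -¾ (D = -⅛*6 = -¾ ≈ -0.75000)
A(M) = -5 + 16/(3*M) (A(M) = -5 + ((-4)²/M)/3 = -5 + (16/M)/3 = -5 + 16/(3*M))
D*(28 + x(1, A(-5))) = -3*(28 + 1)/4 = -¾*29 = -87/4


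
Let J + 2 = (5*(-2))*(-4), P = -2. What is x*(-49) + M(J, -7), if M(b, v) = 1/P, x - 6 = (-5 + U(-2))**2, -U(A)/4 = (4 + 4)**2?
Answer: -6676447/2 ≈ -3.3382e+6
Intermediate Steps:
U(A) = -256 (U(A) = -4*(4 + 4)**2 = -4*8**2 = -4*64 = -256)
x = 68127 (x = 6 + (-5 - 256)**2 = 6 + (-261)**2 = 6 + 68121 = 68127)
J = 38 (J = -2 + (5*(-2))*(-4) = -2 - 10*(-4) = -2 + 40 = 38)
M(b, v) = -1/2 (M(b, v) = 1/(-2) = -1/2)
x*(-49) + M(J, -7) = 68127*(-49) - 1/2 = -3338223 - 1/2 = -6676447/2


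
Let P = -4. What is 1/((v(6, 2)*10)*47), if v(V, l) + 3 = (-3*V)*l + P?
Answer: -1/20210 ≈ -4.9480e-5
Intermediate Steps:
v(V, l) = -7 - 3*V*l (v(V, l) = -3 + ((-3*V)*l - 4) = -3 + (-3*V*l - 4) = -3 + (-4 - 3*V*l) = -7 - 3*V*l)
1/((v(6, 2)*10)*47) = 1/(((-7 - 3*6*2)*10)*47) = 1/(((-7 - 36)*10)*47) = 1/(-43*10*47) = 1/(-430*47) = 1/(-20210) = -1/20210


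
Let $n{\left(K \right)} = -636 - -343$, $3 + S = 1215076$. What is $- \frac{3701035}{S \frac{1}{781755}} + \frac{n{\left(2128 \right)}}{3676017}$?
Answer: $- \frac{10635829604478795614}{4466629004241} \approx -2.3812 \cdot 10^{6}$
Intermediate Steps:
$S = 1215073$ ($S = -3 + 1215076 = 1215073$)
$n{\left(K \right)} = -293$ ($n{\left(K \right)} = -636 + 343 = -293$)
$- \frac{3701035}{S \frac{1}{781755}} + \frac{n{\left(2128 \right)}}{3676017} = - \frac{3701035}{1215073 \cdot \frac{1}{781755}} - \frac{293}{3676017} = - \frac{3701035}{\frac{1215073}{781755}} - \frac{293}{3676017} = \left(-3701035\right) \frac{781755}{1215073} - \frac{293}{3676017} = - \frac{2893302616425}{1215073} - \frac{293}{3676017} = - \frac{10635829604478795614}{4466629004241}$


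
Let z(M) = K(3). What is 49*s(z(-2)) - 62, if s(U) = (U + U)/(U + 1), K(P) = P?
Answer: 23/2 ≈ 11.500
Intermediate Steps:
z(M) = 3
s(U) = 2*U/(1 + U) (s(U) = (2*U)/(1 + U) = 2*U/(1 + U))
49*s(z(-2)) - 62 = 49*(2*3/(1 + 3)) - 62 = 49*(2*3/4) - 62 = 49*(2*3*(¼)) - 62 = 49*(3/2) - 62 = 147/2 - 62 = 23/2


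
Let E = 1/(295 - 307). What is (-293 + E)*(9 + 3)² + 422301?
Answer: 380097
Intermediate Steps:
E = -1/12 (E = 1/(-12) = -1/12 ≈ -0.083333)
(-293 + E)*(9 + 3)² + 422301 = (-293 - 1/12)*(9 + 3)² + 422301 = -3517/12*12² + 422301 = -3517/12*144 + 422301 = -42204 + 422301 = 380097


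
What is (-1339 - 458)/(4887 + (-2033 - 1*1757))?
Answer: -1797/1097 ≈ -1.6381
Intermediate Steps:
(-1339 - 458)/(4887 + (-2033 - 1*1757)) = -1797/(4887 + (-2033 - 1757)) = -1797/(4887 - 3790) = -1797/1097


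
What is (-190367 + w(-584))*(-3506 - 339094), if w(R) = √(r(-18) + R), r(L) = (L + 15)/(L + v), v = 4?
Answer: 65219734200 - 171300*I*√114422/7 ≈ 6.522e+10 - 8.2778e+6*I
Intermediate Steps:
r(L) = (15 + L)/(4 + L) (r(L) = (L + 15)/(L + 4) = (15 + L)/(4 + L))
w(R) = √(3/14 + R) (w(R) = √((15 - 18)/(4 - 18) + R) = √(-3/(-14) + R) = √(-1/14*(-3) + R) = √(3/14 + R))
(-190367 + w(-584))*(-3506 - 339094) = (-190367 + √(42 + 196*(-584))/14)*(-3506 - 339094) = (-190367 + √(42 - 114464)/14)*(-342600) = (-190367 + √(-114422)/14)*(-342600) = (-190367 + (I*√114422)/14)*(-342600) = (-190367 + I*√114422/14)*(-342600) = 65219734200 - 171300*I*√114422/7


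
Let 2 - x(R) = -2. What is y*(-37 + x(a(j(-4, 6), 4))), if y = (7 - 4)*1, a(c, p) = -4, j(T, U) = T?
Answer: -99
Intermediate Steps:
x(R) = 4 (x(R) = 2 - 1*(-2) = 2 + 2 = 4)
y = 3 (y = 3*1 = 3)
y*(-37 + x(a(j(-4, 6), 4))) = 3*(-37 + 4) = 3*(-33) = -99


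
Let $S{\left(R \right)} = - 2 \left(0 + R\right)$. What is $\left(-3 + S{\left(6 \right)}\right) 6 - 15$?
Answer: $-105$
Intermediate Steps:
$S{\left(R \right)} = - 2 R$
$\left(-3 + S{\left(6 \right)}\right) 6 - 15 = \left(-3 - 12\right) 6 - 15 = \left(-15\right) 6 - 15 = -90 - 15 = -105$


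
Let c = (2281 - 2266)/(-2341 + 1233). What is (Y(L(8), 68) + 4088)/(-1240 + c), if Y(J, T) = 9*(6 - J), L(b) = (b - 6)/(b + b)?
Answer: -9176179/2747870 ≈ -3.3394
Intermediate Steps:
L(b) = (-6 + b)/(2*b) (L(b) = (-6 + b)/((2*b)) = (-6 + b)*(1/(2*b)) = (-6 + b)/(2*b))
c = -15/1108 (c = 15/(-1108) = 15*(-1/1108) = -15/1108 ≈ -0.013538)
Y(J, T) = 54 - 9*J
(Y(L(8), 68) + 4088)/(-1240 + c) = ((54 - 9*(-6 + 8)/(2*8)) + 4088)/(-1240 - 15/1108) = ((54 - 9*2/(2*8)) + 4088)/(-1373935/1108) = ((54 - 9*⅛) + 4088)*(-1108/1373935) = ((54 - 9/8) + 4088)*(-1108/1373935) = (423/8 + 4088)*(-1108/1373935) = (33127/8)*(-1108/1373935) = -9176179/2747870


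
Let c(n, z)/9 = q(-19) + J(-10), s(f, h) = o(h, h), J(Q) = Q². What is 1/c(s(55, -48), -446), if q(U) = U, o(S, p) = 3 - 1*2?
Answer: 1/729 ≈ 0.0013717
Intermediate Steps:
o(S, p) = 1 (o(S, p) = 3 - 2 = 1)
s(f, h) = 1
c(n, z) = 729 (c(n, z) = 9*(-19 + (-10)²) = 9*(-19 + 100) = 9*81 = 729)
1/c(s(55, -48), -446) = 1/729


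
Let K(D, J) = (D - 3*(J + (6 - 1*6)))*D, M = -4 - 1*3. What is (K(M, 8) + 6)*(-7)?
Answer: -1561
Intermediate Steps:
M = -7 (M = -4 - 3 = -7)
K(D, J) = D*(D - 3*J) (K(D, J) = (D - 3*(J + (6 - 6)))*D = (D - 3*(J + 0))*D = (D - 3*J)*D = D*(D - 3*J))
(K(M, 8) + 6)*(-7) = (-7*(-7 - 3*8) + 6)*(-7) = (-7*(-7 - 24) + 6)*(-7) = (-7*(-31) + 6)*(-7) = (217 + 6)*(-7) = 223*(-7) = -1561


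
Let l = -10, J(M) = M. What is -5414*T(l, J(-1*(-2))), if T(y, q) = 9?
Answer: -48726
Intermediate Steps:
-5414*T(l, J(-1*(-2))) = -5414*9 = -48726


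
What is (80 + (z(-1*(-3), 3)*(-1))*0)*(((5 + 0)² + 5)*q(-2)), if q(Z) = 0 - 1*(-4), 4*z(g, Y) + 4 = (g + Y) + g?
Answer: 9600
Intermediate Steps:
z(g, Y) = -1 + g/2 + Y/4 (z(g, Y) = -1 + ((g + Y) + g)/4 = -1 + ((Y + g) + g)/4 = -1 + (Y + 2*g)/4 = -1 + (g/2 + Y/4) = -1 + g/2 + Y/4)
q(Z) = 4 (q(Z) = 0 + 4 = 4)
(80 + (z(-1*(-3), 3)*(-1))*0)*(((5 + 0)² + 5)*q(-2)) = (80 + ((-1 + (-1*(-3))/2 + (¼)*3)*(-1))*0)*(((5 + 0)² + 5)*4) = (80 + ((-1 + (½)*3 + ¾)*(-1))*0)*((5² + 5)*4) = (80 + ((-1 + 3/2 + ¾)*(-1))*0)*((25 + 5)*4) = (80 + ((5/4)*(-1))*0)*(30*4) = (80 - 5/4*0)*120 = (80 + 0)*120 = 80*120 = 9600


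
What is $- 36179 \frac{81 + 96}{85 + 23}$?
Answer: $- \frac{2134561}{36} \approx -59293.0$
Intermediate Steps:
$- 36179 \frac{81 + 96}{85 + 23} = - 36179 \cdot \frac{177}{108} = - 36179 \cdot 177 \cdot \frac{1}{108} = \left(-36179\right) \frac{59}{36} = - \frac{2134561}{36}$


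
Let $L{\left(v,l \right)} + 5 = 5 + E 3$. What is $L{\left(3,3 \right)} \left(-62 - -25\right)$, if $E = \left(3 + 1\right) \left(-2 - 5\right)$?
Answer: $3108$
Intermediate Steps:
$E = -28$ ($E = 4 \left(-7\right) = -28$)
$L{\left(v,l \right)} = -84$ ($L{\left(v,l \right)} = -5 + \left(5 - 84\right) = -5 - 79 = -84$)
$L{\left(3,3 \right)} \left(-62 - -25\right) = - 84 \left(-62 - -25\right) = - 84 \left(-62 + 25\right) = \left(-84\right) \left(-37\right) = 3108$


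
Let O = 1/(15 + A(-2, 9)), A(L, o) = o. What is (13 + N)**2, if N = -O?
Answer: 96721/576 ≈ 167.92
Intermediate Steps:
O = 1/24 (O = 1/(15 + 9) = 1/24 ≈ 0.041667)
N = -1/24 (N = -1*1/24 = -1/24 ≈ -0.041667)
(13 + N)**2 = (13 - 1/24)**2 = (311/24)**2 = 96721/576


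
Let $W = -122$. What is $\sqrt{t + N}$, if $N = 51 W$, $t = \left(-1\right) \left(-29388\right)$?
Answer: $9 \sqrt{286} \approx 152.2$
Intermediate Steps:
$t = 29388$
$N = -6222$ ($N = 51 \left(-122\right) = -6222$)
$\sqrt{t + N} = \sqrt{29388 - 6222} = \sqrt{23166} = 9 \sqrt{286}$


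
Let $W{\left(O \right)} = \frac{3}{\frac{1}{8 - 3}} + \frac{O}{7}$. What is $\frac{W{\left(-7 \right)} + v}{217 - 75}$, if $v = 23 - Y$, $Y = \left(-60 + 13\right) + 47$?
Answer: $\frac{37}{142} \approx 0.26056$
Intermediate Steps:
$Y = 0$ ($Y = -47 + 47 = 0$)
$v = 23$ ($v = 23 - 0 = 23 + 0 = 23$)
$W{\left(O \right)} = 15 + \frac{O}{7}$ ($W{\left(O \right)} = \frac{3}{\frac{1}{5}} + O \frac{1}{7} = 3 \frac{1}{\frac{1}{5}} + \frac{O}{7} = 3 \cdot 5 + \frac{O}{7} = 15 + \frac{O}{7}$)
$\frac{W{\left(-7 \right)} + v}{217 - 75} = \frac{\left(15 + \frac{1}{7} \left(-7\right)\right) + 23}{217 - 75} = \frac{\left(15 - 1\right) + 23}{142} = \left(14 + 23\right) \frac{1}{142} = 37 \cdot \frac{1}{142} = \frac{37}{142}$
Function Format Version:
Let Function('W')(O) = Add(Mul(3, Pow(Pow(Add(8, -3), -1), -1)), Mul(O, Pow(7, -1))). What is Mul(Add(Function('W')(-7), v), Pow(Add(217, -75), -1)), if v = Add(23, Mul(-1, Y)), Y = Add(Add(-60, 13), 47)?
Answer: Rational(37, 142) ≈ 0.26056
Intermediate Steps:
Y = 0 (Y = Add(-47, 47) = 0)
v = 23 (v = Add(23, Mul(-1, 0)) = Add(23, 0) = 23)
Function('W')(O) = Add(15, Mul(Rational(1, 7), O)) (Function('W')(O) = Add(Mul(3, Pow(Pow(5, -1), -1)), Mul(O, Rational(1, 7))) = Add(Mul(3, Pow(Rational(1, 5), -1)), Mul(Rational(1, 7), O)) = Add(Mul(3, 5), Mul(Rational(1, 7), O)) = Add(15, Mul(Rational(1, 7), O)))
Mul(Add(Function('W')(-7), v), Pow(Add(217, -75), -1)) = Mul(Add(Add(15, Mul(Rational(1, 7), -7)), 23), Pow(Add(217, -75), -1)) = Mul(Add(Add(15, -1), 23), Pow(142, -1)) = Mul(Add(14, 23), Rational(1, 142)) = Mul(37, Rational(1, 142)) = Rational(37, 142)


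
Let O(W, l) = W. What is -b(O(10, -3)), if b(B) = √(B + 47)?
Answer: -√57 ≈ -7.5498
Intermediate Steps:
b(B) = √(47 + B)
-b(O(10, -3)) = -√(47 + 10) = -√57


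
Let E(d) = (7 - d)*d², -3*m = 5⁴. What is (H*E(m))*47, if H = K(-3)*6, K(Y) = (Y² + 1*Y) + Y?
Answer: 23720312500/3 ≈ 7.9068e+9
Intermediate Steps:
m = -625/3 (m = -⅓*5⁴ = -⅓*625 = -625/3 ≈ -208.33)
K(Y) = Y² + 2*Y (K(Y) = (Y² + Y) + Y = (Y + Y²) + Y = Y² + 2*Y)
H = 18 (H = -3*(2 - 3)*6 = -3*(-1)*6 = 3*6 = 18)
E(d) = d²*(7 - d)
(H*E(m))*47 = (18*((-625/3)²*(7 - 1*(-625/3))))*47 = (18*(390625*(7 + 625/3)/9))*47 = (18*((390625/9)*(646/3)))*47 = (18*(252343750/27))*47 = (504687500/3)*47 = 23720312500/3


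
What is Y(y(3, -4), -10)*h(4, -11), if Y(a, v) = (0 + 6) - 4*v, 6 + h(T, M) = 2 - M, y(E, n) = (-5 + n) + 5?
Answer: 322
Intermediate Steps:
y(E, n) = n
h(T, M) = -4 - M (h(T, M) = -6 + (2 - M) = -4 - M)
Y(a, v) = 6 - 4*v
Y(y(3, -4), -10)*h(4, -11) = (6 - 4*(-10))*(-4 - 1*(-11)) = (6 + 40)*(-4 + 11) = 46*7 = 322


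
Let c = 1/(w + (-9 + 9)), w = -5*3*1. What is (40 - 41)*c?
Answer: 1/15 ≈ 0.066667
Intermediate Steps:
w = -15 (w = -15*1 = -15)
c = -1/15 (c = 1/(-15 + (-9 + 9)) = 1/(-15 + 0) = 1/(-15) = -1/15 ≈ -0.066667)
(40 - 41)*c = (40 - 41)*(-1/15) = -1*(-1/15) = 1/15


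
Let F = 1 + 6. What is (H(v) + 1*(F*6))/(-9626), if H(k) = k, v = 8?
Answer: -25/4813 ≈ -0.0051943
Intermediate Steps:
F = 7
(H(v) + 1*(F*6))/(-9626) = (8 + 1*(7*6))/(-9626) = (8 + 1*42)*(-1/9626) = (8 + 42)*(-1/9626) = 50*(-1/9626) = -25/4813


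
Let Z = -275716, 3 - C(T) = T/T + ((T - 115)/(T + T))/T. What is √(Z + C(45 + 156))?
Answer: I*√11139121357/201 ≈ 525.08*I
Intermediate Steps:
C(T) = 2 - (-115 + T)/(2*T²) (C(T) = 3 - (T/T + ((T - 115)/(T + T))/T) = 3 - (1 + ((-115 + T)/((2*T)))/T) = 3 - (1 + ((-115 + T)*(1/(2*T)))/T) = 3 - (1 + ((-115 + T)/(2*T))/T) = 3 - (1 + (-115 + T)/(2*T²)) = 3 + (-1 - (-115 + T)/(2*T²)) = 2 - (-115 + T)/(2*T²))
√(Z + C(45 + 156)) = √(-275716 + (115 - (45 + 156) + 4*(45 + 156)²)/(2*(45 + 156)²)) = √(-275716 + (½)*(115 - 1*201 + 4*201²)/201²) = √(-275716 + (½)*(1/40401)*(115 - 201 + 4*40401)) = √(-275716 + (½)*(1/40401)*(115 - 201 + 161604)) = √(-275716 + (½)*(1/40401)*161518) = √(-275716 + 80759/40401) = √(-11139121357/40401) = I*√11139121357/201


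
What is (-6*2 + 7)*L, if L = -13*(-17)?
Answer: -1105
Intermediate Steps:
L = 221
(-6*2 + 7)*L = (-6*2 + 7)*221 = (-12 + 7)*221 = -5*221 = -1105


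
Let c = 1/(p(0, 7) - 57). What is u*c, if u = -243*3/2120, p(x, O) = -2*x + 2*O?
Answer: 729/91160 ≈ 0.0079969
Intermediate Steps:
u = -729/2120 (u = -729*1/2120 = -729/2120 ≈ -0.34387)
c = -1/43 (c = 1/((-2*0 + 2*7) - 57) = 1/((0 + 14) - 57) = 1/(14 - 57) = 1/(-43) = -1/43 ≈ -0.023256)
u*c = -729/2120*(-1/43) = 729/91160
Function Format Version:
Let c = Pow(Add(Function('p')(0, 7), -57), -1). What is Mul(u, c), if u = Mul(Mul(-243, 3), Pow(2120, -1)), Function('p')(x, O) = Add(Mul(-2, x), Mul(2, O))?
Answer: Rational(729, 91160) ≈ 0.0079969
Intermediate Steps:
u = Rational(-729, 2120) (u = Mul(-729, Rational(1, 2120)) = Rational(-729, 2120) ≈ -0.34387)
c = Rational(-1, 43) (c = Pow(Add(Add(Mul(-2, 0), Mul(2, 7)), -57), -1) = Pow(Add(Add(0, 14), -57), -1) = Pow(Add(14, -57), -1) = Pow(-43, -1) = Rational(-1, 43) ≈ -0.023256)
Mul(u, c) = Mul(Rational(-729, 2120), Rational(-1, 43)) = Rational(729, 91160)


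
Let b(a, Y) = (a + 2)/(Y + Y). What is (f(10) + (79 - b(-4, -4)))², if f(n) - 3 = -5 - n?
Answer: 71289/16 ≈ 4455.6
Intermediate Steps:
b(a, Y) = (2 + a)/(2*Y) (b(a, Y) = (2 + a)/((2*Y)) = (2 + a)*(1/(2*Y)) = (2 + a)/(2*Y))
f(n) = -2 - n (f(n) = 3 + (-5 - n) = -2 - n)
(f(10) + (79 - b(-4, -4)))² = ((-2 - 1*10) + (79 - (2 - 4)/(2*(-4))))² = ((-2 - 10) + (79 - (-1)*(-2)/(2*4)))² = (-12 + (79 - 1*¼))² = (-12 + (79 - ¼))² = (-12 + 315/4)² = (267/4)² = 71289/16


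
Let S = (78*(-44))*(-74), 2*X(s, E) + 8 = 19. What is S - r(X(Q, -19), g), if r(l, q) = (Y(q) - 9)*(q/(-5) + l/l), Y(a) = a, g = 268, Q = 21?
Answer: 1337957/5 ≈ 2.6759e+5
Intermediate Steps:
X(s, E) = 11/2 (X(s, E) = -4 + (1/2)*19 = -4 + 19/2 = 11/2)
S = 253968 (S = -3432*(-74) = 253968)
r(l, q) = (1 - q/5)*(-9 + q) (r(l, q) = (q - 9)*(q/(-5) + l/l) = (-9 + q)*(q*(-1/5) + 1) = (-9 + q)*(-q/5 + 1) = (-9 + q)*(1 - q/5) = (1 - q/5)*(-9 + q))
S - r(X(Q, -19), g) = 253968 - (-9 - 1/5*268**2 + (14/5)*268) = 253968 - (-9 - 1/5*71824 + 3752/5) = 253968 - (-9 - 71824/5 + 3752/5) = 253968 - 1*(-68117/5) = 253968 + 68117/5 = 1337957/5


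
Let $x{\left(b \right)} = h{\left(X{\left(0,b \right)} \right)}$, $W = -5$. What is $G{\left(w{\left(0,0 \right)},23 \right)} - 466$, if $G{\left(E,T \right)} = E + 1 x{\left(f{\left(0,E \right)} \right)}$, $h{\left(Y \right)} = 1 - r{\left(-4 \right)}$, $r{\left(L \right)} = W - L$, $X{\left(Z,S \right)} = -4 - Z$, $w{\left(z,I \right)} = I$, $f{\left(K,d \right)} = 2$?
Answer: $-464$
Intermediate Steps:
$r{\left(L \right)} = -5 - L$
$h{\left(Y \right)} = 2$ ($h{\left(Y \right)} = 1 - \left(-5 - -4\right) = 1 - \left(-5 + 4\right) = 1 - -1 = 1 + 1 = 2$)
$x{\left(b \right)} = 2$
$G{\left(E,T \right)} = 2 + E$ ($G{\left(E,T \right)} = E + 1 \cdot 2 = E + 2 = 2 + E$)
$G{\left(w{\left(0,0 \right)},23 \right)} - 466 = \left(2 + 0\right) - 466 = 2 - 466 = -464$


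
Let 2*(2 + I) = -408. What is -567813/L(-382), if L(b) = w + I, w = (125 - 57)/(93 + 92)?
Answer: 105045405/38042 ≈ 2761.3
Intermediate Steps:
I = -206 (I = -2 + (½)*(-408) = -2 - 204 = -206)
w = 68/185 ≈ 0.36757
L(b) = -38042/185 (L(b) = 68/185 - 206 = -38042/185)
-567813/L(-382) = -567813/(-38042/185) = -567813*(-185/38042) = 105045405/38042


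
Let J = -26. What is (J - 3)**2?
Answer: 841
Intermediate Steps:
(J - 3)**2 = (-26 - 3)**2 = (-29)**2 = 841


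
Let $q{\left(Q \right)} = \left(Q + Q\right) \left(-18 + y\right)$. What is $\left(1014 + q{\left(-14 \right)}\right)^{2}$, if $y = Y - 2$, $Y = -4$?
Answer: $2842596$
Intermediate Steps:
$y = -6$ ($y = -4 - 2 = -6$)
$q{\left(Q \right)} = - 48 Q$ ($q{\left(Q \right)} = \left(Q + Q\right) \left(-18 - 6\right) = 2 Q \left(-24\right) = - 48 Q$)
$\left(1014 + q{\left(-14 \right)}\right)^{2} = \left(1014 - -672\right)^{2} = \left(1014 + 672\right)^{2} = 1686^{2} = 2842596$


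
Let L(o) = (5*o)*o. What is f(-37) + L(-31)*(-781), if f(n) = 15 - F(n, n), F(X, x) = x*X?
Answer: -3754059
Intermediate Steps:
F(X, x) = X*x
f(n) = 15 - n**2 (f(n) = 15 - n*n = 15 - n**2)
L(o) = 5*o**2
f(-37) + L(-31)*(-781) = (15 - 1*(-37)**2) + (5*(-31)**2)*(-781) = (15 - 1*1369) + (5*961)*(-781) = (15 - 1369) + 4805*(-781) = -1354 - 3752705 = -3754059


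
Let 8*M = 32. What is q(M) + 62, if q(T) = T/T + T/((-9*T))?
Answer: 566/9 ≈ 62.889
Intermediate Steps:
M = 4 (M = (⅛)*32 = 4)
q(T) = 8/9 (q(T) = 1 + T*(-1/(9*T)) = 1 - ⅑ = 8/9)
q(M) + 62 = 8/9 + 62 = 566/9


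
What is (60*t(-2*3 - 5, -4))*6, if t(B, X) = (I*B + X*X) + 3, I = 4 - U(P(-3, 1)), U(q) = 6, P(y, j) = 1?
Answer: 14760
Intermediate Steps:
I = -2 (I = 4 - 1*6 = 4 - 6 = -2)
t(B, X) = 3 + X**2 - 2*B (t(B, X) = (-2*B + X*X) + 3 = (-2*B + X**2) + 3 = (X**2 - 2*B) + 3 = 3 + X**2 - 2*B)
(60*t(-2*3 - 5, -4))*6 = (60*(3 + (-4)**2 - 2*(-2*3 - 5)))*6 = (60*(3 + 16 - 2*(-6 - 5)))*6 = (60*(3 + 16 - 2*(-11)))*6 = (60*(3 + 16 + 22))*6 = (60*41)*6 = 2460*6 = 14760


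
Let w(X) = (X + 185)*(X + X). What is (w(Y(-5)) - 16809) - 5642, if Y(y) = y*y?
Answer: -11951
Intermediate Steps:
Y(y) = y²
w(X) = 2*X*(185 + X) (w(X) = (185 + X)*(2*X) = 2*X*(185 + X))
(w(Y(-5)) - 16809) - 5642 = (2*(-5)²*(185 + (-5)²) - 16809) - 5642 = (2*25*(185 + 25) - 16809) - 5642 = (2*25*210 - 16809) - 5642 = (10500 - 16809) - 5642 = -6309 - 5642 = -11951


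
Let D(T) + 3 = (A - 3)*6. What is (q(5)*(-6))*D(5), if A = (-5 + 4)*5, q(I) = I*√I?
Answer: 1530*√5 ≈ 3421.2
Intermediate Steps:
q(I) = I^(3/2)
A = -5 (A = -1*5 = -5)
D(T) = -51 (D(T) = -3 + (-5 - 3)*6 = -3 - 8*6 = -3 - 48 = -51)
(q(5)*(-6))*D(5) = (5^(3/2)*(-6))*(-51) = ((5*√5)*(-6))*(-51) = -30*√5*(-51) = 1530*√5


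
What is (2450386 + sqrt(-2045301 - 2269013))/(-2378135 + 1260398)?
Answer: -2450386/1117737 - I*sqrt(4314314)/1117737 ≈ -2.1923 - 0.0018583*I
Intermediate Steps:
(2450386 + sqrt(-2045301 - 2269013))/(-2378135 + 1260398) = (2450386 + sqrt(-4314314))/(-1117737) = (2450386 + I*sqrt(4314314))*(-1/1117737) = -2450386/1117737 - I*sqrt(4314314)/1117737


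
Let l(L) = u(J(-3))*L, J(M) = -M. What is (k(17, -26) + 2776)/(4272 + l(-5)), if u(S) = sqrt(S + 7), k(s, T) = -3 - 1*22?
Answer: 5876136/9124867 + 13755*sqrt(10)/18249734 ≈ 0.64635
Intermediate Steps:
k(s, T) = -25 (k(s, T) = -3 - 22 = -25)
u(S) = sqrt(7 + S)
l(L) = L*sqrt(10) (l(L) = sqrt(7 - 1*(-3))*L = sqrt(7 + 3)*L = sqrt(10)*L = L*sqrt(10))
(k(17, -26) + 2776)/(4272 + l(-5)) = (-25 + 2776)/(4272 - 5*sqrt(10)) = 2751/(4272 - 5*sqrt(10))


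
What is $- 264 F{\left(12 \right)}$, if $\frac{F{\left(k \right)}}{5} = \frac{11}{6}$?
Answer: $-2420$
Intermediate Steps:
$F{\left(k \right)} = \frac{55}{6}$ ($F{\left(k \right)} = 5 \cdot \frac{11}{6} = \frac{55}{6}$)
$- 264 F{\left(12 \right)} = \left(-264\right) \frac{55}{6} = -2420$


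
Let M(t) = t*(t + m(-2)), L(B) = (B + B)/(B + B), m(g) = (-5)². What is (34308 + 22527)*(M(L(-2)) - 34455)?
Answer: -1956772215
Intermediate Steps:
m(g) = 25
L(B) = 1 (L(B) = (2*B)/((2*B)) = (2*B)*(1/(2*B)) = 1)
M(t) = t*(25 + t) (M(t) = t*(t + 25) = t*(25 + t))
(34308 + 22527)*(M(L(-2)) - 34455) = (34308 + 22527)*(1*(25 + 1) - 34455) = 56835*(1*26 - 34455) = 56835*(26 - 34455) = 56835*(-34429) = -1956772215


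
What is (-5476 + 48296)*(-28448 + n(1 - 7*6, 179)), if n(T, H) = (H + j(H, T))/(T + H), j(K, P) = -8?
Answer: -28016076910/23 ≈ -1.2181e+9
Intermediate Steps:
n(T, H) = (-8 + H)/(H + T) (n(T, H) = (H - 8)/(T + H) = (-8 + H)/(H + T))
(-5476 + 48296)*(-28448 + n(1 - 7*6, 179)) = (-5476 + 48296)*(-28448 + (-8 + 179)/(179 + (1 - 7*6))) = 42820*(-28448 + 171/(179 + (1 - 42))) = 42820*(-28448 + 171/(179 - 41)) = 42820*(-28448 + 171/138) = 42820*(-28448 + (1/138)*171) = 42820*(-28448 + 57/46) = 42820*(-1308551/46) = -28016076910/23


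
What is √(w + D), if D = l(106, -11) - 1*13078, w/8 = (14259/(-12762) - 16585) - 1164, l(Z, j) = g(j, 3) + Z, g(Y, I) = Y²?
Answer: I*√700570145271/2127 ≈ 393.51*I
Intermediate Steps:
l(Z, j) = Z + j² (l(Z, j) = j² + Z = Z + j²)
w = -302035996/2127 (w = 8*((14259/(-12762) - 16585) - 1164) = 8*((14259*(-1/12762) - 16585) - 1164) = 8*((-4753/4254 - 16585) - 1164) = 8*(-70557343/4254 - 1164) = 8*(-75508999/4254) = -302035996/2127 ≈ -1.4200e+5)
D = -12851 (D = (106 + (-11)²) - 1*13078 = (106 + 121) - 13078 = 227 - 13078 = -12851)
√(w + D) = √(-302035996/2127 - 12851) = √(-329370073/2127) = I*√700570145271/2127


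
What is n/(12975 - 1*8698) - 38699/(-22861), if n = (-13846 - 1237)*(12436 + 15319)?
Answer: -105165982362/1074467 ≈ -97877.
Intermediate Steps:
n = -418628665 (n = -15083*27755 = -418628665)
n/(12975 - 1*8698) - 38699/(-22861) = -418628665/(12975 - 1*8698) - 38699/(-22861) = -418628665/(12975 - 8698) - 38699*(-1/22861) = -418628665/4277 + 38699/22861 = -418628665*1/4277 + 38699/22861 = -4600315/47 + 38699/22861 = -105165982362/1074467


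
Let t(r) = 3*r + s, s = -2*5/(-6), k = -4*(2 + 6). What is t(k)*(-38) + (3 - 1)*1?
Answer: 10760/3 ≈ 3586.7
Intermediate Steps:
k = -32 (k = -4*8 = -32)
s = 5/3 (s = -10*(-1/6) = 5/3 ≈ 1.6667)
t(r) = 5/3 + 3*r (t(r) = 3*r + 5/3 = 5/3 + 3*r)
t(k)*(-38) + (3 - 1)*1 = (5/3 + 3*(-32))*(-38) + (3 - 1)*1 = (5/3 - 96)*(-38) + 2*1 = -283/3*(-38) + 2 = 10754/3 + 2 = 10760/3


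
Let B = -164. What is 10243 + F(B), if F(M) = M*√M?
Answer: 10243 - 328*I*√41 ≈ 10243.0 - 2100.2*I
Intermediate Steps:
F(M) = M^(3/2)
10243 + F(B) = 10243 + (-164)^(3/2) = 10243 - 328*I*√41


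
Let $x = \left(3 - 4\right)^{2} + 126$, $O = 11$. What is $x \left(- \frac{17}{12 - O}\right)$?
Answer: $-2159$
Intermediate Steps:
$x = 127$ ($x = \left(-1\right)^{2} + 126 = 1 + 126 = 127$)
$x \left(- \frac{17}{12 - O}\right) = 127 \left(- \frac{17}{12 - 11}\right) = 127 \left(- \frac{17}{1}\right) = 127 \left(\left(-17\right) 1\right) = 127 \left(-17\right) = -2159$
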